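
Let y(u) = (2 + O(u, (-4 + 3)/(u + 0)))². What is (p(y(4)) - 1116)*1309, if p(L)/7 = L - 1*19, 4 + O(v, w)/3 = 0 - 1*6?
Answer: 5548851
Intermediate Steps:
O(v, w) = -30 (O(v, w) = -12 + 3*(0 - 1*6) = -12 + 3*(0 - 6) = -12 + 3*(-6) = -12 - 18 = -30)
y(u) = 784 (y(u) = (2 - 30)² = (-28)² = 784)
p(L) = -133 + 7*L (p(L) = 7*(L - 1*19) = 7*(L - 19) = 7*(-19 + L) = -133 + 7*L)
(p(y(4)) - 1116)*1309 = ((-133 + 7*784) - 1116)*1309 = ((-133 + 5488) - 1116)*1309 = (5355 - 1116)*1309 = 4239*1309 = 5548851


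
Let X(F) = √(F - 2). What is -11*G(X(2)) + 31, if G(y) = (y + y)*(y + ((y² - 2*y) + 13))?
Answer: 31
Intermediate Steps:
X(F) = √(-2 + F)
G(y) = 2*y*(13 + y² - y) (G(y) = (2*y)*(y + (13 + y² - 2*y)) = (2*y)*(13 + y² - y) = 2*y*(13 + y² - y))
-11*G(X(2)) + 31 = -22*√(-2 + 2)*(13 + (√(-2 + 2))² - √(-2 + 2)) + 31 = -22*√0*(13 + (√0)² - √0) + 31 = -22*0*(13 + 0² - 1*0) + 31 = -22*0*(13 + 0 + 0) + 31 = -22*0*13 + 31 = -11*0 + 31 = 0 + 31 = 31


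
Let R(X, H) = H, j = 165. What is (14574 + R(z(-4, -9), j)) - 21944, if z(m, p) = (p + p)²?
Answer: -7205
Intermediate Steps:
z(m, p) = 4*p² (z(m, p) = (2*p)² = 4*p²)
(14574 + R(z(-4, -9), j)) - 21944 = (14574 + 165) - 21944 = 14739 - 21944 = -7205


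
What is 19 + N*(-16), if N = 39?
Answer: -605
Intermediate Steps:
19 + N*(-16) = 19 + 39*(-16) = 19 - 624 = -605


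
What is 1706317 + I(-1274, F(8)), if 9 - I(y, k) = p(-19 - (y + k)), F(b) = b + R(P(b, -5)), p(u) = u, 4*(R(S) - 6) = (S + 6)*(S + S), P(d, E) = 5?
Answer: 3410225/2 ≈ 1.7051e+6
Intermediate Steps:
R(S) = 6 + S*(6 + S)/2 (R(S) = 6 + ((S + 6)*(S + S))/4 = 6 + ((6 + S)*(2*S))/4 = 6 + (2*S*(6 + S))/4 = 6 + S*(6 + S)/2)
F(b) = 67/2 + b (F(b) = b + (6 + (½)*5² + 3*5) = b + (6 + (½)*25 + 15) = b + (6 + 25/2 + 15) = b + 67/2 = 67/2 + b)
I(y, k) = 28 + k + y (I(y, k) = 9 - (-19 - (y + k)) = 9 - (-19 - (k + y)) = 9 - (-19 + (-k - y)) = 9 - (-19 - k - y) = 9 + (19 + k + y) = 28 + k + y)
1706317 + I(-1274, F(8)) = 1706317 + (28 + (67/2 + 8) - 1274) = 1706317 + (28 + 83/2 - 1274) = 1706317 - 2409/2 = 3410225/2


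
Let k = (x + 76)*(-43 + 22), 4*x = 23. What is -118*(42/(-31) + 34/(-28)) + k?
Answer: -1226999/868 ≈ -1413.6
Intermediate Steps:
x = 23/4 (x = (¼)*23 = 23/4 ≈ 5.7500)
k = -6867/4 (k = (23/4 + 76)*(-43 + 22) = (327/4)*(-21) = -6867/4 ≈ -1716.8)
-118*(42/(-31) + 34/(-28)) + k = -118*(42/(-31) + 34/(-28)) - 6867/4 = -118*(42*(-1/31) + 34*(-1/28)) - 6867/4 = -118*(-42/31 - 17/14) - 6867/4 = -118*(-1115/434) - 6867/4 = 65785/217 - 6867/4 = -1226999/868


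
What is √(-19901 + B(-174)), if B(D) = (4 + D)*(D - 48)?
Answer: √17839 ≈ 133.56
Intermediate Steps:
B(D) = (-48 + D)*(4 + D) (B(D) = (4 + D)*(-48 + D) = (-48 + D)*(4 + D))
√(-19901 + B(-174)) = √(-19901 + (-192 + (-174)² - 44*(-174))) = √(-19901 + (-192 + 30276 + 7656)) = √(-19901 + 37740) = √17839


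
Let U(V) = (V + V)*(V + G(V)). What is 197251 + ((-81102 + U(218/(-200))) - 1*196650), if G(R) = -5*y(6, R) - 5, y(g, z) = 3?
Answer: -402275119/5000 ≈ -80455.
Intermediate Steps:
G(R) = -20 (G(R) = -5*3 - 5 = -15 - 5 = -20)
U(V) = 2*V*(-20 + V) (U(V) = (V + V)*(V - 20) = (2*V)*(-20 + V) = 2*V*(-20 + V))
197251 + ((-81102 + U(218/(-200))) - 1*196650) = 197251 + ((-81102 + 2*(218/(-200))*(-20 + 218/(-200))) - 1*196650) = 197251 + ((-81102 + 2*(218*(-1/200))*(-20 + 218*(-1/200))) - 196650) = 197251 + ((-81102 + 2*(-109/100)*(-20 - 109/100)) - 196650) = 197251 + ((-81102 + 2*(-109/100)*(-2109/100)) - 196650) = 197251 + ((-81102 + 229881/5000) - 196650) = 197251 + (-405280119/5000 - 196650) = 197251 - 1388530119/5000 = -402275119/5000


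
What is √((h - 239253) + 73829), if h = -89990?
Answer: I*√255414 ≈ 505.38*I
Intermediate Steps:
√((h - 239253) + 73829) = √((-89990 - 239253) + 73829) = √(-329243 + 73829) = √(-255414) = I*√255414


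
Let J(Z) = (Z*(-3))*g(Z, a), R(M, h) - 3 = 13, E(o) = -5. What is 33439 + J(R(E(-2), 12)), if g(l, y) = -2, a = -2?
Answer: 33535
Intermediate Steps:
R(M, h) = 16 (R(M, h) = 3 + 13 = 16)
J(Z) = 6*Z (J(Z) = (Z*(-3))*(-2) = -3*Z*(-2) = 6*Z)
33439 + J(R(E(-2), 12)) = 33439 + 6*16 = 33439 + 96 = 33535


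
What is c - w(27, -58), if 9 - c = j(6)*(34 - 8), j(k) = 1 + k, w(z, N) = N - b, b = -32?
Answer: -147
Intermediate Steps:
w(z, N) = 32 + N (w(z, N) = N - 1*(-32) = N + 32 = 32 + N)
c = -173 (c = 9 - (1 + 6)*(34 - 8) = 9 - 7*26 = 9 - 1*182 = 9 - 182 = -173)
c - w(27, -58) = -173 - (32 - 58) = -173 - 1*(-26) = -173 + 26 = -147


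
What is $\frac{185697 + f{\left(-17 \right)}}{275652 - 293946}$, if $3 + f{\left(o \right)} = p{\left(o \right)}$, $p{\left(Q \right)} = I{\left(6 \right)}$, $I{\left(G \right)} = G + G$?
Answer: $- \frac{30951}{3049} \approx -10.151$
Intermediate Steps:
$I{\left(G \right)} = 2 G$
$p{\left(Q \right)} = 12$ ($p{\left(Q \right)} = 2 \cdot 6 = 12$)
$f{\left(o \right)} = 9$ ($f{\left(o \right)} = -3 + 12 = 9$)
$\frac{185697 + f{\left(-17 \right)}}{275652 - 293946} = \frac{185697 + 9}{275652 - 293946} = \frac{185706}{-18294} = 185706 \left(- \frac{1}{18294}\right) = - \frac{30951}{3049}$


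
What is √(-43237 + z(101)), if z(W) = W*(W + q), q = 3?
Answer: 3*I*√3637 ≈ 180.92*I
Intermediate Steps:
z(W) = W*(3 + W) (z(W) = W*(W + 3) = W*(3 + W))
√(-43237 + z(101)) = √(-43237 + 101*(3 + 101)) = √(-43237 + 101*104) = √(-43237 + 10504) = √(-32733) = 3*I*√3637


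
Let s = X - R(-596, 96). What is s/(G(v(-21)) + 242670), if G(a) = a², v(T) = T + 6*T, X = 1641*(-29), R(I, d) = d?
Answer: -15895/88093 ≈ -0.18043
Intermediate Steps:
X = -47589
v(T) = 7*T
s = -47685 (s = -47589 - 1*96 = -47589 - 96 = -47685)
s/(G(v(-21)) + 242670) = -47685/((7*(-21))² + 242670) = -47685/((-147)² + 242670) = -47685/(21609 + 242670) = -47685/264279 = -47685*1/264279 = -15895/88093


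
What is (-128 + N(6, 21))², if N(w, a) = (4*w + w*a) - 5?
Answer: 289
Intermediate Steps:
N(w, a) = -5 + 4*w + a*w (N(w, a) = (4*w + a*w) - 5 = -5 + 4*w + a*w)
(-128 + N(6, 21))² = (-128 + (-5 + 4*6 + 21*6))² = (-128 + (-5 + 24 + 126))² = (-128 + 145)² = 17² = 289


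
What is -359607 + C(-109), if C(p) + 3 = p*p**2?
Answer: -1654639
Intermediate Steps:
C(p) = -3 + p**3 (C(p) = -3 + p*p**2 = -3 + p**3)
-359607 + C(-109) = -359607 + (-3 + (-109)**3) = -359607 + (-3 - 1295029) = -359607 - 1295032 = -1654639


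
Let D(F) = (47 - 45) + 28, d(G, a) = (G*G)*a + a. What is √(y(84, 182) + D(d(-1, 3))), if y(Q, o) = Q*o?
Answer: 3*√1702 ≈ 123.77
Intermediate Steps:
d(G, a) = a + a*G² (d(G, a) = G²*a + a = a*G² + a = a + a*G²)
D(F) = 30 (D(F) = 2 + 28 = 30)
√(y(84, 182) + D(d(-1, 3))) = √(84*182 + 30) = √(15288 + 30) = √15318 = 3*√1702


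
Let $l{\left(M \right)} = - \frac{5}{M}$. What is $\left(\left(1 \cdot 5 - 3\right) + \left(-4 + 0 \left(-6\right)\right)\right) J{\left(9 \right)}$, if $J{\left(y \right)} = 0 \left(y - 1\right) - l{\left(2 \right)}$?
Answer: $-5$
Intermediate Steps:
$J{\left(y \right)} = \frac{5}{2}$ ($J{\left(y \right)} = 0 \left(y - 1\right) - - \frac{5}{2} = 0 \left(-1 + y\right) - \left(-5\right) \frac{1}{2} = 0 - - \frac{5}{2} = 0 + \frac{5}{2} = \frac{5}{2}$)
$\left(\left(1 \cdot 5 - 3\right) + \left(-4 + 0 \left(-6\right)\right)\right) J{\left(9 \right)} = \left(\left(1 \cdot 5 - 3\right) + \left(-4 + 0 \left(-6\right)\right)\right) \frac{5}{2} = \left(\left(5 - 3\right) + \left(-4 + 0\right)\right) \frac{5}{2} = \left(2 - 4\right) \frac{5}{2} = \left(-2\right) \frac{5}{2} = -5$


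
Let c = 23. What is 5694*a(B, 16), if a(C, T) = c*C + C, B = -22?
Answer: -3006432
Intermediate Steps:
a(C, T) = 24*C (a(C, T) = 23*C + C = 24*C)
5694*a(B, 16) = 5694*(24*(-22)) = 5694*(-528) = -3006432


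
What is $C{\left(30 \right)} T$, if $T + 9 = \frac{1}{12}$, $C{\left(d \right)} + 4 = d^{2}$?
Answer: $- \frac{23968}{3} \approx -7989.3$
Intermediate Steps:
$C{\left(d \right)} = -4 + d^{2}$
$T = - \frac{107}{12}$ ($T = -9 + \frac{1}{12} = - \frac{107}{12} \approx -8.9167$)
$C{\left(30 \right)} T = \left(-4 + 30^{2}\right) \left(- \frac{107}{12}\right) = \left(-4 + 900\right) \left(- \frac{107}{12}\right) = 896 \left(- \frac{107}{12}\right) = - \frac{23968}{3}$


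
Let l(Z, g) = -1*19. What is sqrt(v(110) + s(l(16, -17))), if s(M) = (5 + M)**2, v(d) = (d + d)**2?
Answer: 2*sqrt(12149) ≈ 220.45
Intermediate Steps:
l(Z, g) = -19
v(d) = 4*d**2 (v(d) = (2*d)**2 = 4*d**2)
sqrt(v(110) + s(l(16, -17))) = sqrt(4*110**2 + (5 - 19)**2) = sqrt(4*12100 + (-14)**2) = sqrt(48400 + 196) = sqrt(48596) = 2*sqrt(12149)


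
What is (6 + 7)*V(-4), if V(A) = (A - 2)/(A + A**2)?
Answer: -13/2 ≈ -6.5000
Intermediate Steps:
V(A) = (-2 + A)/(A + A**2)
(6 + 7)*V(-4) = (6 + 7)*((-2 - 4)/((-4)*(1 - 4))) = 13*(-1/4*(-6)/(-3)) = 13*(-1/4*(-1/3)*(-6)) = 13*(-1/2) = -13/2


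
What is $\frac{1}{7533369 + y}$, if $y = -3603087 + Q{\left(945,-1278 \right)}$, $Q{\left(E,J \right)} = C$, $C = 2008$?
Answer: $\frac{1}{3932290} \approx 2.543 \cdot 10^{-7}$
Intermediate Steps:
$Q{\left(E,J \right)} = 2008$
$y = -3601079$ ($y = -3603087 + 2008 = -3601079$)
$\frac{1}{7533369 + y} = \frac{1}{7533369 - 3601079} = \frac{1}{3932290}$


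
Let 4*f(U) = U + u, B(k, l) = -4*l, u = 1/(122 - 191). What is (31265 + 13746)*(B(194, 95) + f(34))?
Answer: -200660995/12 ≈ -1.6722e+7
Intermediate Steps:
u = -1/69 (u = 1/(-69) = -1/69 ≈ -0.014493)
f(U) = -1/276 + U/4 (f(U) = (U - 1/69)/4 = (-1/69 + U)/4 = -1/276 + U/4)
(31265 + 13746)*(B(194, 95) + f(34)) = (31265 + 13746)*(-4*95 + (-1/276 + (1/4)*34)) = 45011*(-380 + (-1/276 + 17/2)) = 45011*(-380 + 2345/276) = 45011*(-102535/276) = -200660995/12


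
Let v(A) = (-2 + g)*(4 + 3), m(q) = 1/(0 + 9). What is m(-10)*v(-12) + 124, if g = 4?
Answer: 1130/9 ≈ 125.56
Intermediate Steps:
m(q) = ⅑ (m(q) = 1/9 = ⅑)
v(A) = 14 (v(A) = (-2 + 4)*(4 + 3) = 2*7 = 14)
m(-10)*v(-12) + 124 = (⅑)*14 + 124 = 14/9 + 124 = 1130/9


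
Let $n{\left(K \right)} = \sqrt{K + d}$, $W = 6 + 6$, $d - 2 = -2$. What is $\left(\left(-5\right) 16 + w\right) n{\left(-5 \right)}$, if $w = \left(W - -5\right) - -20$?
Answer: $- 43 i \sqrt{5} \approx - 96.151 i$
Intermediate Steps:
$d = 0$ ($d = 2 - 2 = 0$)
$W = 12$
$n{\left(K \right)} = \sqrt{K}$ ($n{\left(K \right)} = \sqrt{K + 0} = \sqrt{K}$)
$w = 37$ ($w = \left(12 - -5\right) - -20 = \left(12 + 5\right) + 20 = 17 + 20 = 37$)
$\left(\left(-5\right) 16 + w\right) n{\left(-5 \right)} = \left(\left(-5\right) 16 + 37\right) \sqrt{-5} = \left(-80 + 37\right) i \sqrt{5} = - 43 i \sqrt{5}$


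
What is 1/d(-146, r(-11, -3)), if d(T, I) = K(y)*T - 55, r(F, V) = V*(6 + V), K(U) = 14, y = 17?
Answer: -1/2099 ≈ -0.00047642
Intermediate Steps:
d(T, I) = -55 + 14*T (d(T, I) = 14*T - 55 = -55 + 14*T)
1/d(-146, r(-11, -3)) = 1/(-55 + 14*(-146)) = 1/(-55 - 2044) = 1/(-2099) = -1/2099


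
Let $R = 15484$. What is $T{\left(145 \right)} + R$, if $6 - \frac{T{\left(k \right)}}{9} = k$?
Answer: $14233$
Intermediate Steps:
$T{\left(k \right)} = 54 - 9 k$
$T{\left(145 \right)} + R = \left(54 - 1305\right) + 15484 = -1251 + 15484 = 14233$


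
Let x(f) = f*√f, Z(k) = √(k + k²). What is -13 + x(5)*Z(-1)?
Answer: -13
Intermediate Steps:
x(f) = f^(3/2)
-13 + x(5)*Z(-1) = -13 + 5^(3/2)*√(-(1 - 1)) = -13 + (5*√5)*√(-1*0) = -13 + (5*√5)*√0 = -13 + (5*√5)*0 = -13 + 0 = -13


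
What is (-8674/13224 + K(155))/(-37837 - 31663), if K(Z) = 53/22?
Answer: -127511/5054874000 ≈ -2.5225e-5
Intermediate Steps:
K(Z) = 53/22 (K(Z) = 53*(1/22) = 53/22)
(-8674/13224 + K(155))/(-37837 - 31663) = (-8674/13224 + 53/22)/(-37837 - 31663) = (-8674*1/13224 + 53/22)/(-69500) = (-4337/6612 + 53/22)*(-1/69500) = (127511/72732)*(-1/69500) = -127511/5054874000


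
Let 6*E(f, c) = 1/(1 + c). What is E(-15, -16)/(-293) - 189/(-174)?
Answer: 415342/382365 ≈ 1.0862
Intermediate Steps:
E(f, c) = 1/(6*(1 + c))
E(-15, -16)/(-293) - 189/(-174) = (1/(6*(1 - 16)))/(-293) - 189/(-174) = ((⅙)/(-15))*(-1/293) - 189*(-1/174) = ((⅙)*(-1/15))*(-1/293) + 63/58 = -1/90*(-1/293) + 63/58 = 1/26370 + 63/58 = 415342/382365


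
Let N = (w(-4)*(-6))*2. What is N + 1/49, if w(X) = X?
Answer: 2353/49 ≈ 48.020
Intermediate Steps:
N = 48 (N = -4*(-6)*2 = 24*2 = 48)
N + 1/49 = 48 + 1/49 = 2353/49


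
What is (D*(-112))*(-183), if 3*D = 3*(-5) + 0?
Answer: -102480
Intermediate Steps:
D = -5 (D = (3*(-5) + 0)/3 = (-15 + 0)/3 = (⅓)*(-15) = -5)
(D*(-112))*(-183) = -5*(-112)*(-183) = 560*(-183) = -102480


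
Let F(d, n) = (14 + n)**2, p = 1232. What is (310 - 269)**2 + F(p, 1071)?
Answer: 1178906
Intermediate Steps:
(310 - 269)**2 + F(p, 1071) = (310 - 269)**2 + (14 + 1071)**2 = 41**2 + 1085**2 = 1681 + 1177225 = 1178906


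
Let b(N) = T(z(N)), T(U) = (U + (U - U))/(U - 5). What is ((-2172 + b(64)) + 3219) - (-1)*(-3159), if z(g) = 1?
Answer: -8449/4 ≈ -2112.3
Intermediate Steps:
T(U) = U/(-5 + U) (T(U) = (U + 0)/(-5 + U) = U/(-5 + U))
b(N) = -¼ (b(N) = 1/(-5 + 1) = 1/(-4) = 1*(-¼) = -¼)
((-2172 + b(64)) + 3219) - (-1)*(-3159) = ((-2172 - ¼) + 3219) - (-1)*(-3159) = (-8689/4 + 3219) - 1*3159 = 4187/4 - 3159 = -8449/4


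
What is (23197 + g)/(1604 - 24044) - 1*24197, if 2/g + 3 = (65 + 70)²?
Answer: -1236827080837/51112710 ≈ -24198.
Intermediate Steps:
g = 1/9111 (g = 2/(-3 + (65 + 70)²) = 2/(-3 + 135²) = 2/(-3 + 18225) = 2/18222 = 2*(1/18222) = 1/9111 ≈ 0.00010976)
(23197 + g)/(1604 - 24044) - 1*24197 = (23197 + 1/9111)/(1604 - 24044) - 1*24197 = (211347868/9111)/(-22440) - 24197 = (211347868/9111)*(-1/22440) - 24197 = -52836967/51112710 - 24197 = -1236827080837/51112710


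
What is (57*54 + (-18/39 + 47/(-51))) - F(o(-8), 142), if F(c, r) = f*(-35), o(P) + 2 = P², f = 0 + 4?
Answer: 2132617/663 ≈ 3216.6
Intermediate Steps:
f = 4
o(P) = -2 + P²
F(c, r) = -140 (F(c, r) = 4*(-35) = -140)
(57*54 + (-18/39 + 47/(-51))) - F(o(-8), 142) = (57*54 + (-18/39 + 47/(-51))) - 1*(-140) = (3078 + (-18*1/39 + 47*(-1/51))) + 140 = (3078 + (-6/13 - 47/51)) + 140 = (3078 - 917/663) + 140 = 2039797/663 + 140 = 2132617/663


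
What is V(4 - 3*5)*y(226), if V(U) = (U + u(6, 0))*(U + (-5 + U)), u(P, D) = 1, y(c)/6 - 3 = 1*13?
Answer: 25920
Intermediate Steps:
y(c) = 96 (y(c) = 18 + 6*(1*13) = 18 + 6*13 = 18 + 78 = 96)
V(U) = (1 + U)*(-5 + 2*U) (V(U) = (U + 1)*(U + (-5 + U)) = (1 + U)*(-5 + 2*U))
V(4 - 3*5)*y(226) = (-5 - 3*(4 - 3*5) + 2*(4 - 3*5)²)*96 = (-5 - 3*(4 - 15) + 2*(4 - 15)²)*96 = (-5 - 3*(-11) + 2*(-11)²)*96 = (-5 + 33 + 2*121)*96 = (-5 + 33 + 242)*96 = 270*96 = 25920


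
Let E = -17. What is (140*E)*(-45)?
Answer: 107100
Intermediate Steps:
(140*E)*(-45) = (140*(-17))*(-45) = -2380*(-45) = 107100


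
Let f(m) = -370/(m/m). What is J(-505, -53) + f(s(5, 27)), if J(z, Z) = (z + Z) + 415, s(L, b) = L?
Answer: -513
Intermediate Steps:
J(z, Z) = 415 + Z + z (J(z, Z) = (Z + z) + 415 = 415 + Z + z)
f(m) = -370 (f(m) = -370/1 = -370*1 = -370)
J(-505, -53) + f(s(5, 27)) = (415 - 53 - 505) - 370 = -143 - 370 = -513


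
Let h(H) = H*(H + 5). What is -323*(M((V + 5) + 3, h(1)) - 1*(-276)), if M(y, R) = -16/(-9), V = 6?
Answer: -807500/9 ≈ -89722.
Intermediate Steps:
h(H) = H*(5 + H)
M(y, R) = 16/9 (M(y, R) = -16*(-1/9) = 16/9)
-323*(M((V + 5) + 3, h(1)) - 1*(-276)) = -323*(16/9 - 1*(-276)) = -323*(16/9 + 276) = -323*2500/9 = -807500/9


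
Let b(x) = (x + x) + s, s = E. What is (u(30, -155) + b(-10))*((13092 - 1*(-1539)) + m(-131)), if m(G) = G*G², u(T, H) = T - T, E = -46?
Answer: 147408360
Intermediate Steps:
s = -46
b(x) = -46 + 2*x (b(x) = (x + x) - 46 = 2*x - 46 = -46 + 2*x)
u(T, H) = 0
m(G) = G³
(u(30, -155) + b(-10))*((13092 - 1*(-1539)) + m(-131)) = (0 + (-46 + 2*(-10)))*((13092 - 1*(-1539)) + (-131)³) = (0 + (-46 - 20))*((13092 + 1539) - 2248091) = (0 - 66)*(14631 - 2248091) = -66*(-2233460) = 147408360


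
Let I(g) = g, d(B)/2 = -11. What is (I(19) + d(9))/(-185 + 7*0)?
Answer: 3/185 ≈ 0.016216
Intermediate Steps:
d(B) = -22 (d(B) = 2*(-11) = -22)
(I(19) + d(9))/(-185 + 7*0) = (19 - 22)/(-185 + 7*0) = -3/(-185 + 0) = -3/(-185) = -3*(-1/185) = 3/185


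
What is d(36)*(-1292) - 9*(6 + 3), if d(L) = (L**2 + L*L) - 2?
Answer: -3346361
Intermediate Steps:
d(L) = -2 + 2*L**2 (d(L) = (L**2 + L**2) - 2 = 2*L**2 - 2 = -2 + 2*L**2)
d(36)*(-1292) - 9*(6 + 3) = (-2 + 2*36**2)*(-1292) - 9*(6 + 3) = (-2 + 2*1296)*(-1292) - 9*9 = (-2 + 2592)*(-1292) - 81 = 2590*(-1292) - 81 = -3346280 - 81 = -3346361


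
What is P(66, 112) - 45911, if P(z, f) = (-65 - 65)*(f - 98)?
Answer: -47731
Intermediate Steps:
P(z, f) = 12740 - 130*f (P(z, f) = -130*(-98 + f) = 12740 - 130*f)
P(66, 112) - 45911 = (12740 - 130*112) - 45911 = (12740 - 14560) - 45911 = -1820 - 45911 = -47731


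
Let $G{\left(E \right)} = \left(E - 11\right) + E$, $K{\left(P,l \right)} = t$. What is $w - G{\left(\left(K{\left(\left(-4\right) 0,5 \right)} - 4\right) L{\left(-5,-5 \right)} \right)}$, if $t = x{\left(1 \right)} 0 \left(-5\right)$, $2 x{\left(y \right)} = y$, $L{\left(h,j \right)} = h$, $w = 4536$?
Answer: $4507$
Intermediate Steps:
$x{\left(y \right)} = \frac{y}{2}$
$t = 0$ ($t = \frac{1}{2} \cdot 1 \cdot 0 \left(-5\right) = \frac{1}{2} \cdot 0 \left(-5\right) = 0 \left(-5\right) = 0$)
$K{\left(P,l \right)} = 0$
$G{\left(E \right)} = -11 + 2 E$ ($G{\left(E \right)} = \left(-11 + E\right) + E = -11 + 2 E$)
$w - G{\left(\left(K{\left(\left(-4\right) 0,5 \right)} - 4\right) L{\left(-5,-5 \right)} \right)} = 4536 - \left(-11 + 2 \left(0 - 4\right) \left(-5\right)\right) = 4536 - \left(-11 + 2 \left(\left(-4\right) \left(-5\right)\right)\right) = 4536 - \left(-11 + 2 \cdot 20\right) = 4536 - \left(-11 + 40\right) = 4536 - 29 = 4507$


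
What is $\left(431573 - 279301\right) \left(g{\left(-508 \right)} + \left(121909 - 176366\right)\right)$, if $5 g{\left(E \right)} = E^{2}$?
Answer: $- \frac{2165460112}{5} \approx -4.3309 \cdot 10^{8}$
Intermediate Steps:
$g{\left(E \right)} = \frac{E^{2}}{5}$
$\left(431573 - 279301\right) \left(g{\left(-508 \right)} + \left(121909 - 176366\right)\right) = \left(431573 - 279301\right) \left(\frac{\left(-508\right)^{2}}{5} + \left(121909 - 176366\right)\right) = 152272 \left(\frac{1}{5} \cdot 258064 + \left(121909 - 176366\right)\right) = 152272 \left(\frac{258064}{5} - 54457\right) = 152272 \left(- \frac{14221}{5}\right) = - \frac{2165460112}{5}$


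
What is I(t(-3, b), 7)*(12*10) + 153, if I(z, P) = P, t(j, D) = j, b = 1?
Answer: 993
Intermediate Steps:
I(t(-3, b), 7)*(12*10) + 153 = 7*(12*10) + 153 = 7*120 + 153 = 840 + 153 = 993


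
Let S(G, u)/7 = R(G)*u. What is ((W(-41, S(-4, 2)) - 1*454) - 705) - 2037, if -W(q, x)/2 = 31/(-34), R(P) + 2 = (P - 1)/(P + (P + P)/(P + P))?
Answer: -54301/17 ≈ -3194.2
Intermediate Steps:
R(P) = -2 + (-1 + P)/(1 + P) (R(P) = -2 + (P - 1)/(P + (P + P)/(P + P)) = -2 + (-1 + P)/(P + (2*P)/((2*P))) = -2 + (-1 + P)/(P + (2*P)*(1/(2*P))) = -2 + (-1 + P)/(P + 1) = -2 + (-1 + P)/(1 + P))
S(G, u) = 7*u*(-3 - G)/(1 + G) (S(G, u) = 7*(((-3 - G)/(1 + G))*u) = 7*(u*(-3 - G)/(1 + G)) = 7*u*(-3 - G)/(1 + G))
W(q, x) = 31/17 (W(q, x) = -62/(-34) = -62*(-1)/34 = -2*(-31/34) = 31/17)
((W(-41, S(-4, 2)) - 1*454) - 705) - 2037 = ((31/17 - 1*454) - 705) - 2037 = ((31/17 - 454) - 705) - 2037 = (-7687/17 - 705) - 2037 = -19672/17 - 2037 = -54301/17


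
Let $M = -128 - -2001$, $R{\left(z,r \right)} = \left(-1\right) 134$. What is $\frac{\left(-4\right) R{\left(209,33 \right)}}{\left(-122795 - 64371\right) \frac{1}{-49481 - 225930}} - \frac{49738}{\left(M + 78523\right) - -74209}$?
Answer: $\frac{11406763300286}{14468399715} \approx 788.39$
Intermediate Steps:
$R{\left(z,r \right)} = -134$
$M = 1873$ ($M = -128 + 2001 = 1873$)
$\frac{\left(-4\right) R{\left(209,33 \right)}}{\left(-122795 - 64371\right) \frac{1}{-49481 - 225930}} - \frac{49738}{\left(M + 78523\right) - -74209} = \frac{\left(-4\right) \left(-134\right)}{\left(-122795 - 64371\right) \frac{1}{-49481 - 225930}} - \frac{49738}{\left(1873 + 78523\right) - -74209} = \frac{536}{\left(-187166\right) \frac{1}{-275411}} - \frac{49738}{80396 + 74209} = \frac{536}{\left(-187166\right) \left(- \frac{1}{275411}\right)} - \frac{49738}{154605} = \frac{536}{\frac{187166}{275411}} - \frac{49738}{154605} = 536 \cdot \frac{275411}{187166} - \frac{49738}{154605} = \frac{73810148}{93583} - \frac{49738}{154605} = \frac{11406763300286}{14468399715}$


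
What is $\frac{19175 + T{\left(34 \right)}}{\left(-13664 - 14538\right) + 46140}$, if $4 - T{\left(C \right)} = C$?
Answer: $\frac{19145}{17938} \approx 1.0673$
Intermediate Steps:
$T{\left(C \right)} = 4 - C$
$\frac{19175 + T{\left(34 \right)}}{\left(-13664 - 14538\right) + 46140} = \frac{19175 + \left(4 - 34\right)}{\left(-13664 - 14538\right) + 46140} = \frac{19175 - 30}{-28202 + 46140} = \frac{19145}{17938}$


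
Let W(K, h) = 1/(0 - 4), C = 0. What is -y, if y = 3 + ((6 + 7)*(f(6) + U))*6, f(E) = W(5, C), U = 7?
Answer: -1059/2 ≈ -529.50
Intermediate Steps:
W(K, h) = -¼ (W(K, h) = 1/(-4) = -¼)
f(E) = -¼
y = 1059/2 (y = 3 + ((6 + 7)*(-¼ + 7))*6 = 3 + (13*(27/4))*6 = 3 + (351/4)*6 = 3 + 1053/2 = 1059/2 ≈ 529.50)
-y = -1*1059/2 = -1059/2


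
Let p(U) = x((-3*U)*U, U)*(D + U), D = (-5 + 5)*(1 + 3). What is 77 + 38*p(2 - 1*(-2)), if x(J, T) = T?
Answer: 685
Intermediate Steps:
D = 0 (D = 0*4 = 0)
p(U) = U² (p(U) = U*(0 + U) = U*U = U²)
77 + 38*p(2 - 1*(-2)) = 77 + 38*(2 - 1*(-2))² = 77 + 38*(2 + 2)² = 77 + 38*4² = 77 + 38*16 = 77 + 608 = 685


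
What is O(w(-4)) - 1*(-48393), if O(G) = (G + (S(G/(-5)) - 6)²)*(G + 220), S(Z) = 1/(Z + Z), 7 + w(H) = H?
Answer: 2334587/44 ≈ 53059.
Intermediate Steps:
w(H) = -7 + H
S(Z) = 1/(2*Z)
O(G) = (220 + G)*(G + (-6 - 5/(2*G))²) (O(G) = (G + (1/(2*((G/(-5)))) - 6)²)*(G + 220) = (G + (1/(2*((G*(-⅕)))) - 6)²)*(220 + G) = (G + (1/(2*((-G/5))) - 6)²)*(220 + G) = (G + ((-5/G)/2 - 6)²)*(220 + G) = (G + (-5/(2*G) - 6)²)*(220 + G) = (G + (-6 - 5/(2*G))²)*(220 + G) = (220 + G)*(G + (-6 - 5/(2*G))²))
O(w(-4)) - 1*(-48393) = (7950 + (-7 - 4)² + 256*(-7 - 4) + 1375/(-7 - 4)² + 26425/(4*(-7 - 4))) - 1*(-48393) = (7950 + (-11)² + 256*(-11) + 1375/(-11)² + (26425/4)/(-11)) + 48393 = (7950 + 121 - 2816 + 1375*(1/121) + (26425/4)*(-1/11)) + 48393 = (7950 + 121 - 2816 + 125/11 - 26425/44) + 48393 = 205295/44 + 48393 = 2334587/44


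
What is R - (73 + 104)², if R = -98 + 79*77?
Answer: -25344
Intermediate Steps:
R = 5985 (R = -98 + 6083 = 5985)
R - (73 + 104)² = 5985 - (73 + 104)² = 5985 - 1*177² = 5985 - 1*31329 = 5985 - 31329 = -25344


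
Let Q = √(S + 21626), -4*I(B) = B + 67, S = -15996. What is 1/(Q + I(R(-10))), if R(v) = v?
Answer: 228/86831 + 16*√5630/86831 ≈ 0.016452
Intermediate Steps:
I(B) = -67/4 - B/4 (I(B) = -(B + 67)/4 = -(67 + B)/4 = -67/4 - B/4)
Q = √5630 (Q = √(-15996 + 21626) = √5630 ≈ 75.033)
1/(Q + I(R(-10))) = 1/(√5630 + (-67/4 - ¼*(-10))) = 1/(√5630 + (-67/4 + 5/2)) = 1/(√5630 - 57/4) = 1/(-57/4 + √5630)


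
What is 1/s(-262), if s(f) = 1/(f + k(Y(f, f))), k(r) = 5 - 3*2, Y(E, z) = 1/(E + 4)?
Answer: -263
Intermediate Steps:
Y(E, z) = 1/(4 + E)
k(r) = -1 (k(r) = 5 - 6 = -1)
s(f) = 1/(-1 + f) (s(f) = 1/(f - 1) = 1/(-1 + f))
1/s(-262) = 1/(1/(-1 - 262)) = 1/(1/(-263)) = 1/(-1/263) = -263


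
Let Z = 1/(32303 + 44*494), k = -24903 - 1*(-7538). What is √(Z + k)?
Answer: I*√50709507738126/54039 ≈ 131.78*I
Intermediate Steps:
k = -17365 (k = -24903 + 7538 = -17365)
Z = 1/54039 (Z = 1/(32303 + 21736) = 1/54039 ≈ 1.8505e-5)
√(Z + k) = √(1/54039 - 17365) = √(-938387234/54039) = I*√50709507738126/54039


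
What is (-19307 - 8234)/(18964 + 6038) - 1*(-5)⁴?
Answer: -15653791/25002 ≈ -626.10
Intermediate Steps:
(-19307 - 8234)/(18964 + 6038) - 1*(-5)⁴ = -27541/25002 - 1*625 = -27541*1/25002 - 625 = -27541/25002 - 625 = -15653791/25002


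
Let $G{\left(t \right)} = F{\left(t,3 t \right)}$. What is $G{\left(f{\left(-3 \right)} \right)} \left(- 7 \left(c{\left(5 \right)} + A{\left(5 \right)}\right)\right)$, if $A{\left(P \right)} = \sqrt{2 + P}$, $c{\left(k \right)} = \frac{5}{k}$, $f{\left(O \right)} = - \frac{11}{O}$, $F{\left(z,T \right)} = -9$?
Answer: $63 + 63 \sqrt{7} \approx 229.68$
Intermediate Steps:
$G{\left(t \right)} = -9$
$G{\left(f{\left(-3 \right)} \right)} \left(- 7 \left(c{\left(5 \right)} + A{\left(5 \right)}\right)\right) = - 9 \left(- 7 \left(\frac{5}{5} + \sqrt{2 + 5}\right)\right) = - 9 \left(- 7 \left(5 \cdot \frac{1}{5} + \sqrt{7}\right)\right) = - 9 \left(- 7 \left(1 + \sqrt{7}\right)\right) = - 9 \left(-7 - 7 \sqrt{7}\right) = 63 + 63 \sqrt{7}$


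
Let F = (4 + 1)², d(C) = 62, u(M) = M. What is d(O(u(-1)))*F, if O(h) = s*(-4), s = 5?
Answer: 1550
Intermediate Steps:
O(h) = -20 (O(h) = 5*(-4) = -20)
F = 25 (F = 5² = 25)
d(O(u(-1)))*F = 62*25 = 1550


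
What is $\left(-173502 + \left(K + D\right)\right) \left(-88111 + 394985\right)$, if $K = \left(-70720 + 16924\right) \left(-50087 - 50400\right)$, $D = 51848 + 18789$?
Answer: $1658867488939838$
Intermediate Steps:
$D = 70637$
$K = 5405798652$ ($K = - 53796 \left(-50087 - 50400\right) = \left(-53796\right) \left(-100487\right) = 5405798652$)
$\left(-173502 + \left(K + D\right)\right) \left(-88111 + 394985\right) = \left(-173502 + \left(5405798652 + 70637\right)\right) \left(-88111 + 394985\right) = \left(-173502 + 5405869289\right) 306874 = 5405695787 \cdot 306874 = 1658867488939838$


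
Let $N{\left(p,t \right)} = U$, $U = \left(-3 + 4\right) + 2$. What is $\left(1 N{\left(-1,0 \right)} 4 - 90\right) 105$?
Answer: $-8190$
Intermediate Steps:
$U = 3$ ($U = 1 + 2 = 3$)
$N{\left(p,t \right)} = 3$
$\left(1 N{\left(-1,0 \right)} 4 - 90\right) 105 = \left(1 \cdot 3 \cdot 4 - 90\right) 105 = \left(3 \cdot 4 - 90\right) 105 = \left(12 - 90\right) 105 = \left(-78\right) 105 = -8190$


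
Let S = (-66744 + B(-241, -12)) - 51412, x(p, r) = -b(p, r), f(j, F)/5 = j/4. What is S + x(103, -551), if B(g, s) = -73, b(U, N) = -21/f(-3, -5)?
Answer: -591173/5 ≈ -1.1823e+5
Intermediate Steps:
f(j, F) = 5*j/4 (f(j, F) = 5*(j/4) = 5*j/4)
b(U, N) = 28/5 (b(U, N) = -21/((5/4)*(-3)) = -21/(-15/4) = -21*(-4/15) = 28/5)
x(p, r) = -28/5 (x(p, r) = -1*28/5 = -28/5)
S = -118229 (S = (-66744 - 73) - 51412 = -66817 - 51412 = -118229)
S + x(103, -551) = -118229 - 28/5 = -591173/5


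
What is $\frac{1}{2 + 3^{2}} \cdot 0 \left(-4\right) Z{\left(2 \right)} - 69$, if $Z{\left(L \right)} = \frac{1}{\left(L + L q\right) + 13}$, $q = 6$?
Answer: $-69$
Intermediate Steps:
$Z{\left(L \right)} = \frac{1}{13 + 7 L}$ ($Z{\left(L \right)} = \frac{1}{\left(L + L 6\right) + 13} = \frac{1}{\left(L + 6 L\right) + 13} = \frac{1}{7 L + 13} = \frac{1}{13 + 7 L}$)
$\frac{1}{2 + 3^{2}} \cdot 0 \left(-4\right) Z{\left(2 \right)} - 69 = \frac{\frac{1}{2 + 3^{2}} \cdot 0 \left(-4\right)}{13 + 7 \cdot 2} - 69 = \frac{\frac{1}{2 + 9} \cdot 0 \left(-4\right)}{13 + 14} - 69 = \frac{\frac{1}{11} \cdot 0 \left(-4\right)}{27} - 69 = \frac{1}{11} \cdot 0 \left(-4\right) \frac{1}{27} - 69 = 0 \left(-4\right) \frac{1}{27} - 69 = 0 \cdot \frac{1}{27} - 69 = 0 - 69 = -69$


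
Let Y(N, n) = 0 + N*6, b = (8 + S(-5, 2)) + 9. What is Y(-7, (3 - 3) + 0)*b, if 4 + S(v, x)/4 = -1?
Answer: 126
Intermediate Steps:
S(v, x) = -20 (S(v, x) = -16 + 4*(-1) = -16 - 4 = -20)
b = -3 (b = (8 - 20) + 9 = -12 + 9 = -3)
Y(N, n) = 6*N (Y(N, n) = 0 + 6*N = 6*N)
Y(-7, (3 - 3) + 0)*b = (6*(-7))*(-3) = -42*(-3) = 126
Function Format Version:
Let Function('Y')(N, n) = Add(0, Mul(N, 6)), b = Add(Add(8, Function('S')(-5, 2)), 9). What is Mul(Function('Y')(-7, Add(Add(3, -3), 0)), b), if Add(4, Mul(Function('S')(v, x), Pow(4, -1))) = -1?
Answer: 126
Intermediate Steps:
Function('S')(v, x) = -20 (Function('S')(v, x) = Add(-16, Mul(4, -1)) = Add(-16, -4) = -20)
b = -3 (b = Add(Add(8, -20), 9) = Add(-12, 9) = -3)
Function('Y')(N, n) = Mul(6, N) (Function('Y')(N, n) = Add(0, Mul(6, N)) = Mul(6, N))
Mul(Function('Y')(-7, Add(Add(3, -3), 0)), b) = Mul(Mul(6, -7), -3) = Mul(-42, -3) = 126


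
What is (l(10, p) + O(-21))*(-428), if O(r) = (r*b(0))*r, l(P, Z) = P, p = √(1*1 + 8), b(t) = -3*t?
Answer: -4280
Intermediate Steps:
p = 3 (p = √(1 + 8) = √9 = 3)
O(r) = 0 (O(r) = (r*(-3*0))*r = (r*0)*r = 0*r = 0)
(l(10, p) + O(-21))*(-428) = (10 + 0)*(-428) = 10*(-428) = -4280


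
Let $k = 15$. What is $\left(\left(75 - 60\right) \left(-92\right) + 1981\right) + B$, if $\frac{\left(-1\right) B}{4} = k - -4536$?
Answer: $-17603$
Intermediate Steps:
$B = -18204$ ($B = - 4 \left(15 - -4536\right) = - 4 \left(15 + 4536\right) = \left(-4\right) 4551 = -18204$)
$\left(\left(75 - 60\right) \left(-92\right) + 1981\right) + B = \left(\left(75 - 60\right) \left(-92\right) + 1981\right) - 18204 = \left(15 \left(-92\right) + 1981\right) - 18204 = \left(-1380 + 1981\right) - 18204 = 601 - 18204 = -17603$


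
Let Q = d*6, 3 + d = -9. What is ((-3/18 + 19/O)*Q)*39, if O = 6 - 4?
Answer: -26208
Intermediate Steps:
d = -12 (d = -3 - 9 = -12)
Q = -72 (Q = -12*6 = -72)
O = 2
((-3/18 + 19/O)*Q)*39 = ((-3/18 + 19/2)*(-72))*39 = ((-3*1/18 + 19*(½))*(-72))*39 = ((-⅙ + 19/2)*(-72))*39 = ((28/3)*(-72))*39 = -672*39 = -26208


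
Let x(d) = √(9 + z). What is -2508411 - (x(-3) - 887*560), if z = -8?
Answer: -2011692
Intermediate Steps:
x(d) = 1 (x(d) = √(9 - 8) = √1 = 1)
-2508411 - (x(-3) - 887*560) = -2508411 - (1 - 887*560) = -2508411 - (1 - 496720) = -2508411 - 1*(-496719) = -2508411 + 496719 = -2011692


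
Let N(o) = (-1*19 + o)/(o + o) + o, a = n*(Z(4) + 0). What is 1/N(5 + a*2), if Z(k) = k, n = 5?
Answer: 45/2038 ≈ 0.022080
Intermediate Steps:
a = 20 (a = 5*(4 + 0) = 5*4 = 20)
N(o) = o + (-19 + o)/(2*o) (N(o) = (-19 + o)/((2*o)) + o = (-19 + o)*(1/(2*o)) + o = (-19 + o)/(2*o) + o = o + (-19 + o)/(2*o))
1/N(5 + a*2) = 1/(1/2 + (5 + 20*2) - 19/(2*(5 + 20*2))) = 1/(1/2 + (5 + 40) - 19/(2*(5 + 40))) = 1/(1/2 + 45 - 19/2/45) = 1/(1/2 + 45 - 19/2*1/45) = 1/(1/2 + 45 - 19/90) = 1/(2038/45) = 45/2038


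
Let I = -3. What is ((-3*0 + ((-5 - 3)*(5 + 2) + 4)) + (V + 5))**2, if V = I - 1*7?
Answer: 3249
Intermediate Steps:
V = -10 (V = -3 - 1*7 = -3 - 7 = -10)
((-3*0 + ((-5 - 3)*(5 + 2) + 4)) + (V + 5))**2 = ((-3*0 + ((-5 - 3)*(5 + 2) + 4)) + (-10 + 5))**2 = ((0 + (-8*7 + 4)) - 5)**2 = ((0 + (-56 + 4)) - 5)**2 = ((0 - 52) - 5)**2 = (-52 - 5)**2 = (-57)**2 = 3249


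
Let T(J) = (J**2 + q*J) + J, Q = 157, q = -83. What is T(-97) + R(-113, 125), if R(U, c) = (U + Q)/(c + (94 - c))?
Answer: 816083/47 ≈ 17363.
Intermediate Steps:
T(J) = J**2 - 82*J (T(J) = (J**2 - 83*J) + J = J**2 - 82*J)
R(U, c) = 157/94 + U/94 (R(U, c) = (U + 157)/(c + (94 - c)) = (157 + U)/94 = (157 + U)*(1/94) = 157/94 + U/94)
T(-97) + R(-113, 125) = -97*(-82 - 97) + (157/94 + (1/94)*(-113)) = -97*(-179) + (157/94 - 113/94) = 17363 + 22/47 = 816083/47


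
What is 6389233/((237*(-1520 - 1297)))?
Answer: -6389233/667629 ≈ -9.5700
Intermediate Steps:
6389233/((237*(-1520 - 1297))) = 6389233/((237*(-2817))) = 6389233/(-667629) = 6389233*(-1/667629) = -6389233/667629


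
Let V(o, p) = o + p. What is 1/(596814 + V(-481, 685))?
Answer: 1/597018 ≈ 1.6750e-6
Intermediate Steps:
1/(596814 + V(-481, 685)) = 1/(596814 + (-481 + 685)) = 1/(596814 + 204) = 1/597018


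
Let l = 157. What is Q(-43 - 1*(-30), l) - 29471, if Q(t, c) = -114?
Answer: -29585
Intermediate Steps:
Q(-43 - 1*(-30), l) - 29471 = -114 - 29471 = -29585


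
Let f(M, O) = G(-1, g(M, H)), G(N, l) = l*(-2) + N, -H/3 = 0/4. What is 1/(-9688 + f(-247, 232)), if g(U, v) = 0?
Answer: -1/9689 ≈ -0.00010321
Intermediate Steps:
H = 0 (H = -0/4 = -3*0 = 0)
G(N, l) = N - 2*l (G(N, l) = -2*l + N = N - 2*l)
f(M, O) = -1 (f(M, O) = -1 - 2*0 = -1 + 0 = -1)
1/(-9688 + f(-247, 232)) = 1/(-9688 - 1) = 1/(-9689) = -1/9689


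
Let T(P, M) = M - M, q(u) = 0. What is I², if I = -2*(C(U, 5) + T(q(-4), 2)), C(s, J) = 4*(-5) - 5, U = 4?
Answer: 2500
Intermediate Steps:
T(P, M) = 0
C(s, J) = -25 (C(s, J) = -20 - 5 = -25)
I = 50 (I = -2*(-25 + 0) = -2*(-25) = 50)
I² = 50² = 2500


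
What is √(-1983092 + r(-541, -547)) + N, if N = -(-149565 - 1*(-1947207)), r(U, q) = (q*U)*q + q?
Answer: -1797642 + 2*I*√40963927 ≈ -1.7976e+6 + 12801.0*I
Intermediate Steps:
r(U, q) = q + U*q² (r(U, q) = (U*q)*q + q = U*q² + q = q + U*q²)
N = -1797642 (N = -(-149565 + 1947207) = -1*1797642 = -1797642)
√(-1983092 + r(-541, -547)) + N = √(-1983092 - 547*(1 - 541*(-547))) - 1797642 = √(-1983092 - 547*(1 + 295927)) - 1797642 = √(-1983092 - 547*295928) - 1797642 = √(-1983092 - 161872616) - 1797642 = √(-163855708) - 1797642 = 2*I*√40963927 - 1797642 = -1797642 + 2*I*√40963927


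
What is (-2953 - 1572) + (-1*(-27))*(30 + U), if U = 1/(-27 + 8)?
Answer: -70612/19 ≈ -3716.4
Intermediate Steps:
U = -1/19 (U = 1/(-19) = -1/19 ≈ -0.052632)
(-2953 - 1572) + (-1*(-27))*(30 + U) = (-2953 - 1572) + (-1*(-27))*(30 - 1/19) = -4525 + 27*(569/19) = -4525 + 15363/19 = -70612/19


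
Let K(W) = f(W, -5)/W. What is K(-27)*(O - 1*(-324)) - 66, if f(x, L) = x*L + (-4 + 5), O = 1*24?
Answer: -16370/9 ≈ -1818.9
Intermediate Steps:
O = 24
f(x, L) = 1 + L*x (f(x, L) = L*x + 1 = 1 + L*x)
K(W) = (1 - 5*W)/W
K(-27)*(O - 1*(-324)) - 66 = (-5 + 1/(-27))*(24 - 1*(-324)) - 66 = (-5 - 1/27)*(24 + 324) - 66 = -136/27*348 - 66 = -15776/9 - 66 = -16370/9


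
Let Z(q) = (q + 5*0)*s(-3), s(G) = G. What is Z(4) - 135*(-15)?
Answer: 2013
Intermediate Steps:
Z(q) = -3*q (Z(q) = (q + 5*0)*(-3) = (q + 0)*(-3) = q*(-3) = -3*q)
Z(4) - 135*(-15) = -3*4 - 135*(-15) = -12 + 2025 = 2013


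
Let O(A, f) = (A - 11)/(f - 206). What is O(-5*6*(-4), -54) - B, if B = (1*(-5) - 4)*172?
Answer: 402371/260 ≈ 1547.6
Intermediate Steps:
O(A, f) = (-11 + A)/(-206 + f)
B = -1548 (B = (-5 - 4)*172 = -9*172 = -1548)
O(-5*6*(-4), -54) - B = (-11 - 5*6*(-4))/(-206 - 54) - 1*(-1548) = (-11 - 30*(-4))/(-260) + 1548 = -(-11 + 120)/260 + 1548 = -1/260*109 + 1548 = -109/260 + 1548 = 402371/260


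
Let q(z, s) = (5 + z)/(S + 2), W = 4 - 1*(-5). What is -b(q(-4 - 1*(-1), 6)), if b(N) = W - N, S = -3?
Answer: -11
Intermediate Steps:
W = 9 (W = 4 + 5 = 9)
q(z, s) = -5 - z (q(z, s) = (5 + z)/(-3 + 2) = (5 + z)/(-1) = (5 + z)*(-1) = -5 - z)
b(N) = 9 - N
-b(q(-4 - 1*(-1), 6)) = -(9 - (-5 - (-4 - 1*(-1)))) = -(9 - (-5 - (-4 + 1))) = -(9 - (-5 - 1*(-3))) = -(9 - (-5 + 3)) = -(9 - 1*(-2)) = -(9 + 2) = -1*11 = -11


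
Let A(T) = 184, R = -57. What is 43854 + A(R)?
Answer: 44038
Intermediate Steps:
43854 + A(R) = 43854 + 184 = 44038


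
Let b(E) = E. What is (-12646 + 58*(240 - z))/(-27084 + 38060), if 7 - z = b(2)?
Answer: 123/1372 ≈ 0.089650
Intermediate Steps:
z = 5 (z = 7 - 1*2 = 7 - 2 = 5)
(-12646 + 58*(240 - z))/(-27084 + 38060) = (-12646 + 58*(240 - 1*5))/(-27084 + 38060) = (-12646 + 58*(240 - 5))/10976 = (-12646 + 58*235)*(1/10976) = (-12646 + 13630)*(1/10976) = 984*(1/10976) = 123/1372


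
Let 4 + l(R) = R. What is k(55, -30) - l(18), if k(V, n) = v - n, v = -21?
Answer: -5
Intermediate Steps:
l(R) = -4 + R
k(V, n) = -21 - n
k(55, -30) - l(18) = (-21 - 1*(-30)) - (-4 + 18) = (-21 + 30) - 1*14 = 9 - 14 = -5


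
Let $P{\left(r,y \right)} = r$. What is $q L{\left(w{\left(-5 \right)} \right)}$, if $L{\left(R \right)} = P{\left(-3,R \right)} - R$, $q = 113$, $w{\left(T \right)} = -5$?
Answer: $226$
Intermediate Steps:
$L{\left(R \right)} = -3 - R$
$q L{\left(w{\left(-5 \right)} \right)} = 113 \left(-3 - -5\right) = 113 \left(-3 + 5\right) = 113 \cdot 2 = 226$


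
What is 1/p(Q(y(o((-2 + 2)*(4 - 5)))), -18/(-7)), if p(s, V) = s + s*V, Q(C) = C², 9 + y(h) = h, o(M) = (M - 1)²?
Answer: 7/1600 ≈ 0.0043750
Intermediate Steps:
o(M) = (-1 + M)²
y(h) = -9 + h
p(s, V) = s + V*s
1/p(Q(y(o((-2 + 2)*(4 - 5)))), -18/(-7)) = 1/((-9 + (-1 + (-2 + 2)*(4 - 5))²)²*(1 - 18/(-7))) = 1/((-9 + (-1 + 0*(-1))²)²*(1 - 18*(-⅐))) = 1/((-9 + (-1 + 0)²)²*(1 + 18/7)) = 1/((-9 + (-1)²)²*(25/7)) = 1/((-9 + 1)²*(25/7)) = 1/((-8)²*(25/7)) = 1/(64*(25/7)) = 1/(1600/7) = 7/1600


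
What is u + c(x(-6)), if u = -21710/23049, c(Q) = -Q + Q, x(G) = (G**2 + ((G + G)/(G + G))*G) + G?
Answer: -1670/1773 ≈ -0.94191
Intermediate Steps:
x(G) = G**2 + 2*G (x(G) = (G**2 + ((2*G)/((2*G)))*G) + G = (G**2 + ((2*G)*(1/(2*G)))*G) + G = (G**2 + 1*G) + G = (G**2 + G) + G = (G + G**2) + G = G**2 + 2*G)
c(Q) = 0
u = -1670/1773 (u = -21710*1/23049 = -1670/1773 ≈ -0.94191)
u + c(x(-6)) = -1670/1773 + 0 = -1670/1773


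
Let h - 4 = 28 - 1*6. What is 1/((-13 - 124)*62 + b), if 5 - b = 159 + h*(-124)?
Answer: -1/5424 ≈ -0.00018437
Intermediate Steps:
h = 26 (h = 4 + (28 - 1*6) = 4 + (28 - 6) = 4 + 22 = 26)
b = 3070 (b = 5 - (159 + 26*(-124)) = 5 - (159 - 3224) = 5 - 1*(-3065) = 5 + 3065 = 3070)
1/((-13 - 124)*62 + b) = 1/((-13 - 124)*62 + 3070) = 1/(-137*62 + 3070) = 1/(-8494 + 3070) = 1/(-5424) = -1/5424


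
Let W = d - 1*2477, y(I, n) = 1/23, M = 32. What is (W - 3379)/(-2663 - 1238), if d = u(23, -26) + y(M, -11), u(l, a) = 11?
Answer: 134434/89723 ≈ 1.4983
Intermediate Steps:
y(I, n) = 1/23
d = 254/23 (d = 11 + 1/23 = 254/23 ≈ 11.043)
W = -56717/23 (W = 254/23 - 1*2477 = 254/23 - 2477 = -56717/23 ≈ -2466.0)
(W - 3379)/(-2663 - 1238) = (-56717/23 - 3379)/(-2663 - 1238) = -134434/23/(-3901) = -134434/23*(-1/3901) = 134434/89723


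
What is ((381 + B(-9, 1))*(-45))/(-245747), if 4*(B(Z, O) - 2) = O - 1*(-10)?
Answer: 69435/982988 ≈ 0.070637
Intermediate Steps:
B(Z, O) = 9/2 + O/4 (B(Z, O) = 2 + (O - 1*(-10))/4 = 2 + (O + 10)/4 = 2 + (10 + O)/4 = 2 + (5/2 + O/4) = 9/2 + O/4)
((381 + B(-9, 1))*(-45))/(-245747) = ((381 + (9/2 + (¼)*1))*(-45))/(-245747) = ((381 + (9/2 + ¼))*(-45))*(-1/245747) = ((381 + 19/4)*(-45))*(-1/245747) = ((1543/4)*(-45))*(-1/245747) = -69435/4*(-1/245747) = 69435/982988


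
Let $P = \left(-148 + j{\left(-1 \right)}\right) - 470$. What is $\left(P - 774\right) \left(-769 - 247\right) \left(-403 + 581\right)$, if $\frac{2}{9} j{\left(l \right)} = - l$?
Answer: $250926600$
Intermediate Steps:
$j{\left(l \right)} = - \frac{9 l}{2}$ ($j{\left(l \right)} = \frac{9 \left(- l\right)}{2} = - \frac{9 l}{2}$)
$P = - \frac{1227}{2}$ ($P = \left(-148 - - \frac{9}{2}\right) - 470 = \left(-148 + \frac{9}{2}\right) - 470 = - \frac{287}{2} - 470 = - \frac{1227}{2} \approx -613.5$)
$\left(P - 774\right) \left(-769 - 247\right) \left(-403 + 581\right) = \left(- \frac{1227}{2} - 774\right) \left(-769 - 247\right) \left(-403 + 581\right) = - \frac{2775 \left(\left(-1016\right) 178\right)}{2} = \left(- \frac{2775}{2}\right) \left(-180848\right) = 250926600$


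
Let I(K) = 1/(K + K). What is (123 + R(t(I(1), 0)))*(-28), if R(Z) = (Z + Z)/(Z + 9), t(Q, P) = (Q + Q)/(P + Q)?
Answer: -37996/11 ≈ -3454.2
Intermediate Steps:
I(K) = 1/(2*K)
t(Q, P) = 2*Q/(P + Q) (t(Q, P) = (2*Q)/(P + Q) = 2*Q/(P + Q))
R(Z) = 2*Z/(9 + Z) (R(Z) = (2*Z)/(9 + Z) = 2*Z/(9 + Z))
(123 + R(t(I(1), 0)))*(-28) = (123 + 2*(2*((1/2)/1)/(0 + (1/2)/1))/(9 + 2*((1/2)/1)/(0 + (1/2)/1)))*(-28) = (123 + 2*(2*((1/2)*1)/(0 + (1/2)*1))/(9 + 2*((1/2)*1)/(0 + (1/2)*1)))*(-28) = (123 + 2*(2*(1/2)/(0 + 1/2))/(9 + 2*(1/2)/(0 + 1/2)))*(-28) = (123 + 2*(2*(1/2)/(1/2))/(9 + 2*(1/2)/(1/2)))*(-28) = (123 + 2*(2*(1/2)*2)/(9 + 2*(1/2)*2))*(-28) = (123 + 2*2/(9 + 2))*(-28) = (123 + 2*2/11)*(-28) = (123 + 2*2*(1/11))*(-28) = (123 + 4/11)*(-28) = (1357/11)*(-28) = -37996/11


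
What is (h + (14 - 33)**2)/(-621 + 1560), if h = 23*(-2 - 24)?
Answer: -79/313 ≈ -0.25240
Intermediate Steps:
h = -598 (h = 23*(-26) = -598)
(h + (14 - 33)**2)/(-621 + 1560) = (-598 + (14 - 33)**2)/(-621 + 1560) = (-598 + (-19)**2)/939 = (-598 + 361)*(1/939) = -237*1/939 = -79/313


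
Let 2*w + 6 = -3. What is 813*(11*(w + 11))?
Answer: 116259/2 ≈ 58130.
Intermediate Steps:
w = -9/2 (w = -3 + (½)*(-3) = -3 - 3/2 = -9/2 ≈ -4.5000)
813*(11*(w + 11)) = 813*(11*(-9/2 + 11)) = 813*(11*(13/2)) = 813*(143/2) = 116259/2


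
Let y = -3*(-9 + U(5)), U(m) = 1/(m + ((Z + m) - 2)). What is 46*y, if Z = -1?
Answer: 8556/7 ≈ 1222.3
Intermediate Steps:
U(m) = 1/(-3 + 2*m) (U(m) = 1/(m + ((-1 + m) - 2)) = 1/(m + (-3 + m)) = 1/(-3 + 2*m))
y = 186/7 (y = -3*(-9 + 1/(-3 + 2*5)) = -3*(-9 + 1/(-3 + 10)) = -3*(-9 + 1/7) = -3*(-9 + ⅐) = -3*(-62/7) = 186/7 ≈ 26.571)
46*y = 46*(186/7) = 8556/7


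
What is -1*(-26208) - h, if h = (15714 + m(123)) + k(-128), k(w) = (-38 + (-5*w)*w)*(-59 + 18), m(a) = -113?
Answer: -3349671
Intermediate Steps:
k(w) = 1558 + 205*w**2 (k(w) = (-38 - 5*w**2)*(-41) = 1558 + 205*w**2)
h = 3375879 (h = (15714 - 113) + (1558 + 205*(-128)**2) = 15601 + (1558 + 205*16384) = 15601 + (1558 + 3358720) = 15601 + 3360278 = 3375879)
-1*(-26208) - h = -1*(-26208) - 1*3375879 = 26208 - 3375879 = -3349671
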